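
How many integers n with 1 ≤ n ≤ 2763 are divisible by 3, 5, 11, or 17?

1501

Inclusion–exclusion gives
floor(2763/3) + floor(2763/5) + floor(2763/11) + floor(2763/17) − floor(2763/15) − floor(2763/33) − floor(2763/51) − floor(2763/55) − floor(2763/85) − floor(2763/187) + floor(2763/165) + floor(2763/255) + floor(2763/561) + floor(2763/935) − floor(2763/2805) = 921 + 552 + 251 + 162 − 184 − 83 − 54 − 50 − 32 − 14 + 16 + 10 + 4 + 2 − 0 = 1501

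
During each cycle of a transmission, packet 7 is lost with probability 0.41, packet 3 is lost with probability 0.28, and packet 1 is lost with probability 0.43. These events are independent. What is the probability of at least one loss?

P(none) = (1 − 0.41) × (1 − 0.28) × (1 − 0.43) = 0.59 × 0.72 × 0.57 = 0.242136
P(at least one) = 1 − 0.242136 = 0.757864

0.757864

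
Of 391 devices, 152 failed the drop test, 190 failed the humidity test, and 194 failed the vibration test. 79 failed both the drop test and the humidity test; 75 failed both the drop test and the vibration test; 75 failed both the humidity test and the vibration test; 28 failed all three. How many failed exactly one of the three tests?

162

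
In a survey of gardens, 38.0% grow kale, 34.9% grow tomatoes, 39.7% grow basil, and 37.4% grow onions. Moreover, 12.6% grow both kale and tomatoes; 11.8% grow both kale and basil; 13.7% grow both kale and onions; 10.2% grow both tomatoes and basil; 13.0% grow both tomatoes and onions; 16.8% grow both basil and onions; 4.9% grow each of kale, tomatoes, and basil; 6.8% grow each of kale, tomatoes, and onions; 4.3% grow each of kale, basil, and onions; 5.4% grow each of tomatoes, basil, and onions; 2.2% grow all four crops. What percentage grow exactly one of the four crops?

49.2%

By inclusion–exclusion (exactly-one form):
P(exactly one) = 38.0 + 34.9 + 39.7 + 37.4 − 2·12.6 − 2·11.8 − 2·13.7 − 2·10.2 − 2·13.0 − 2·16.8 + 3·4.9 + 3·6.8 + 3·4.3 + 3·5.4 − 4·2.2 = 49.2%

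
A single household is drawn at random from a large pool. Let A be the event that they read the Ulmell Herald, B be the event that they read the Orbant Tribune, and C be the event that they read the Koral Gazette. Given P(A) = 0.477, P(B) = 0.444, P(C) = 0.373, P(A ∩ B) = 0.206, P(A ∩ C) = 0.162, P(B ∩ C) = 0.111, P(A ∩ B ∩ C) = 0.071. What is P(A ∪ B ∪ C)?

0.886

P(A ∪ B ∪ C) = 0.477 + 0.444 + 0.373 − 0.206 − 0.162 − 0.111 + 0.071 = 0.886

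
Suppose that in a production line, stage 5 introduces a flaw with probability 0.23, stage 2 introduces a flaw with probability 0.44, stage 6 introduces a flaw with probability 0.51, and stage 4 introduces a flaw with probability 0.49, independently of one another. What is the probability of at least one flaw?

P(none) = (1 − 0.23) × (1 − 0.44) × (1 − 0.51) × (1 − 0.49) = 0.77 × 0.56 × 0.49 × 0.51 = 0.10775688
P(at least one) = 1 − 0.10775688 = 0.89224312

0.89224312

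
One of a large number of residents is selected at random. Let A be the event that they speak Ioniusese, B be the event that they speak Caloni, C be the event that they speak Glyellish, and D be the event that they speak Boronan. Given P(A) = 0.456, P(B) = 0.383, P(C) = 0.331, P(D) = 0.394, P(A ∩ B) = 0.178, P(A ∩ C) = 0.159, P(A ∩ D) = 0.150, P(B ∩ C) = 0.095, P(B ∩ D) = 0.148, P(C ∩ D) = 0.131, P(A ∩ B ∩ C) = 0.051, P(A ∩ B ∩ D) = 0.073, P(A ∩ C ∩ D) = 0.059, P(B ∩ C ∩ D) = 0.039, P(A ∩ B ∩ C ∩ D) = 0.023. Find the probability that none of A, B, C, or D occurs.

Using inclusion–exclusion:
P(A ∪ B ∪ C ∪ D) = 0.456 + 0.383 + 0.331 + 0.394 − 0.178 − 0.159 − 0.150 − 0.095 − 0.148 − 0.131 + 0.051 + 0.073 + 0.059 + 0.039 − 0.023 = 0.902
P(none) = 1 − 0.902 = 0.098

0.098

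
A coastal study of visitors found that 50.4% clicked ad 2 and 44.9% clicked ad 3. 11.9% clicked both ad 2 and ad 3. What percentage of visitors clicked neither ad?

16.6%

Inclusion–exclusion gives
P(at least one) = 50.4 + 44.9 − 11.9 = 83.4%
P(none) = 100% − 83.4% = 16.6%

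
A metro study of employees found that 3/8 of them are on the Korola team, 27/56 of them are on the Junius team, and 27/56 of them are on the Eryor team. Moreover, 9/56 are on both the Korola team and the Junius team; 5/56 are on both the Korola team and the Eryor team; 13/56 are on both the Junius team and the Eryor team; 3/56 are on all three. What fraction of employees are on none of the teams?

By inclusion-exclusion,
P(≥1) = 3/8 + 27/56 + 27/56 − 9/56 − 5/56 − 13/56 + 3/56 = 51/56
P(none) = 1 − 51/56 = 5/56

5/56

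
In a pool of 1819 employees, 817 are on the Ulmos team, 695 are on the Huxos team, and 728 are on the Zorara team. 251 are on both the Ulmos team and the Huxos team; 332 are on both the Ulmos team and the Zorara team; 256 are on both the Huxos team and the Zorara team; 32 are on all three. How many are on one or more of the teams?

1433

By inclusion-exclusion,
|union| = 817 + 695 + 728 − 251 − 332 − 256 + 32 = 1433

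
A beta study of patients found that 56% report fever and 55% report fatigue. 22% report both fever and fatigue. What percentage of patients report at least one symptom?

89%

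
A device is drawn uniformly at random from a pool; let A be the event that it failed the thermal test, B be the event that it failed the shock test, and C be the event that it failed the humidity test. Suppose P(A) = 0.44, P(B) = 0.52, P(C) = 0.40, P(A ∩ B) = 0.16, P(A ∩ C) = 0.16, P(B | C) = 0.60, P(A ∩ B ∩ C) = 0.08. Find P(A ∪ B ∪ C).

0.88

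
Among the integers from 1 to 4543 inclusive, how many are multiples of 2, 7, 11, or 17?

Apply inclusion-exclusion:
2271 + 649 + 413 + 267 − 324 − 206 − 133 − 59 − 38 − 24 + 29 + 19 + 12 + 3 − 1 = 2878

2878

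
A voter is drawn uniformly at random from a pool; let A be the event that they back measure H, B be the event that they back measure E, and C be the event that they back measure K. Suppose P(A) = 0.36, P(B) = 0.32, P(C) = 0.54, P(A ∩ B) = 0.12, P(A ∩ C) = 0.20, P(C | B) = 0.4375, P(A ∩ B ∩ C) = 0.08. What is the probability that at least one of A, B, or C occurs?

0.84

P(B ∩ C) = P(B)·P(C|B) = 0.32 × 0.4375 = 0.14
Apply inclusion-exclusion:
P(A ∪ B ∪ C) = 0.36 + 0.32 + 0.54 − 0.12 − 0.20 − 0.14 + 0.08 = 0.84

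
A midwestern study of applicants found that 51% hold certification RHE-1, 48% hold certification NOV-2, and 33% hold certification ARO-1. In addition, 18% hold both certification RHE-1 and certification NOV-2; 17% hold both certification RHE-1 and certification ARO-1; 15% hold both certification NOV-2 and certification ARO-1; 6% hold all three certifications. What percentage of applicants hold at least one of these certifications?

88%

Using inclusion–exclusion:
P(≥1) = 51 + 48 + 33 − 18 − 17 − 15 + 6 = 88%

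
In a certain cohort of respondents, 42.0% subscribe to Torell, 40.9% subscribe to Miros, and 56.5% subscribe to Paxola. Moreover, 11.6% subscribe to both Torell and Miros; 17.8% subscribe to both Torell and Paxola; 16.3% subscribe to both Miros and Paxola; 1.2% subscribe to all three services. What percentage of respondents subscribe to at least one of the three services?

P(at least one) = 42.0 + 40.9 + 56.5 − 11.6 − 17.8 − 16.3 + 1.2 = 94.9%

94.9%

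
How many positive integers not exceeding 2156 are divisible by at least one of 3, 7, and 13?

Using inclusion–exclusion:
718 + 308 + 165 − 102 − 55 − 23 + 7 = 1018

1018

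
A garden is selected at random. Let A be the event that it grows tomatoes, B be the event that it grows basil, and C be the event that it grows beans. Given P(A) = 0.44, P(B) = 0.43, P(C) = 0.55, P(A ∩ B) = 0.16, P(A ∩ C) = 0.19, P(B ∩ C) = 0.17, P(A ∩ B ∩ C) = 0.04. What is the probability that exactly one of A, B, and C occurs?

0.50

Using the inclusion–exclusion count for exactly one event:
P(exactly one) = 0.44 + 0.43 + 0.55 − 2·0.16 − 2·0.19 − 2·0.17 + 3·0.04 = 0.50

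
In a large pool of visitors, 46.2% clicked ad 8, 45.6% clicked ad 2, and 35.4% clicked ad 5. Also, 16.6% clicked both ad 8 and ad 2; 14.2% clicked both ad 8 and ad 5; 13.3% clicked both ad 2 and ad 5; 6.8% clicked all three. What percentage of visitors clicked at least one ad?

89.9%

Using inclusion–exclusion:
P(≥1) = 46.2 + 45.6 + 35.4 − 16.6 − 14.2 − 13.3 + 6.8 = 89.9%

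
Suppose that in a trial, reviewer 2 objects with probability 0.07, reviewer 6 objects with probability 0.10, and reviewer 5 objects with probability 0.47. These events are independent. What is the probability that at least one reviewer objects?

P(none) = (1 − 0.07) × (1 − 0.10) × (1 − 0.47) = 0.93 × 0.90 × 0.53 = 0.44361
P(at least one) = 1 − 0.44361 = 0.55639

0.55639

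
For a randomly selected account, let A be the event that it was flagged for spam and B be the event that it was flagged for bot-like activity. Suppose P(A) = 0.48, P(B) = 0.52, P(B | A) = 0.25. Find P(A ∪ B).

0.88

P(A ∩ B) = P(A)·P(B|A) = 0.48 × 0.25 = 0.12
Apply inclusion-exclusion:
P(A ∪ B) = 0.48 + 0.52 − 0.12 = 0.88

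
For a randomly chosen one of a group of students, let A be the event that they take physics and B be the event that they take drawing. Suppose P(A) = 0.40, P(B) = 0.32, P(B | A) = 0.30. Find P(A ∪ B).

0.60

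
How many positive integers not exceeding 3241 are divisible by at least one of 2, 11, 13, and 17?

1961

Apply inclusion-exclusion:
1620 + 294 + 249 + 190 − 147 − 124 − 95 − 22 − 17 − 14 + 11 + 8 + 7 + 1 − 0 = 1961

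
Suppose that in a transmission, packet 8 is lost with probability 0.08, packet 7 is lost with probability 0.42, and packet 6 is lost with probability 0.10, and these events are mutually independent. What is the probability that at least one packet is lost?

0.51976

P(none) = (1 − 0.08) × (1 − 0.42) × (1 − 0.10) = 0.92 × 0.58 × 0.90 = 0.48024
P(at least one) = 1 − 0.48024 = 0.51976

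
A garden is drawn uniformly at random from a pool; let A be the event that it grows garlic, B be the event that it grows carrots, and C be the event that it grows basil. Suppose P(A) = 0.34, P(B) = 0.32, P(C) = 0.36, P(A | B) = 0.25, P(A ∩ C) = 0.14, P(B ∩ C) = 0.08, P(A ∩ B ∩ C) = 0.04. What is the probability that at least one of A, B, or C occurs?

P(A ∩ B) = P(B)·P(A|B) = 0.32 × 0.25 = 0.08
P(A ∪ B ∪ C) = 0.34 + 0.32 + 0.36 − 0.08 − 0.14 − 0.08 + 0.04 = 0.76

0.76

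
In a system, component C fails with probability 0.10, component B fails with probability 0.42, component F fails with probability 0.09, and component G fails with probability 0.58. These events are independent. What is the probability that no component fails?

0.1995084

P(none) = (1 − 0.10) × (1 − 0.42) × (1 − 0.09) × (1 − 0.58) = 0.90 × 0.58 × 0.91 × 0.42 = 0.1995084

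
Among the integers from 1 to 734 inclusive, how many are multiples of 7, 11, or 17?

195

Apply inclusion-exclusion:
⌊734/7⌋ + ⌊734/11⌋ + ⌊734/17⌋ − ⌊734/77⌋ − ⌊734/119⌋ − ⌊734/187⌋ + ⌊734/1309⌋ = 104 + 66 + 43 − 9 − 6 − 3 + 0 = 195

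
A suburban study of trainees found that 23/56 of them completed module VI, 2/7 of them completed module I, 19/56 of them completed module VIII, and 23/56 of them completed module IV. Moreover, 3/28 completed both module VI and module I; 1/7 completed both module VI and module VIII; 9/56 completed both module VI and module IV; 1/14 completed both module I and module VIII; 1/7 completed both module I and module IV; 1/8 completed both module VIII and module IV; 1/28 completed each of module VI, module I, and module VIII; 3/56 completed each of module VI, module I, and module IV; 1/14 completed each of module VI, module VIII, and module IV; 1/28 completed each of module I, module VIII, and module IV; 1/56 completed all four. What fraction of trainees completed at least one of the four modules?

7/8

P(≥1) = 23/56 + 2/7 + 19/56 + 23/56 − 3/28 − 1/7 − 9/56 − 1/14 − 1/7 − 1/8 + 1/28 + 3/56 + 1/14 + 1/28 − 1/56 = 7/8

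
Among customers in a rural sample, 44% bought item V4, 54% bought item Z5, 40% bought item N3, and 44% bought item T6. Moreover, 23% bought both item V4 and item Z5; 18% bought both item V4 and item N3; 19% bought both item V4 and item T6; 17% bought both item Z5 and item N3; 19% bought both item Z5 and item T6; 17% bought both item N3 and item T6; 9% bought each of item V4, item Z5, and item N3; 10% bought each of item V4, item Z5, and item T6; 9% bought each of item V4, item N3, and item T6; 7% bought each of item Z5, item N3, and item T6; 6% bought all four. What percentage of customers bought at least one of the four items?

P(at least one) = 44 + 54 + 40 + 44 − 23 − 18 − 19 − 17 − 19 − 17 + 9 + 10 + 9 + 7 − 6 = 98%

98%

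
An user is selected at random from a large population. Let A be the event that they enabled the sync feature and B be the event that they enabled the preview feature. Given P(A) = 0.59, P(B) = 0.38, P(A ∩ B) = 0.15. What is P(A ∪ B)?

0.82

P(A ∪ B) = 0.59 + 0.38 − 0.15 = 0.82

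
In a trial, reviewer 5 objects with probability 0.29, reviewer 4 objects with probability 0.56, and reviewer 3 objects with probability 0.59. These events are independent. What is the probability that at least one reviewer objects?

P(none) = (1 − 0.29) × (1 − 0.56) × (1 − 0.59) = 0.71 × 0.44 × 0.41 = 0.128084
P(at least one) = 1 − 0.128084 = 0.871916

0.871916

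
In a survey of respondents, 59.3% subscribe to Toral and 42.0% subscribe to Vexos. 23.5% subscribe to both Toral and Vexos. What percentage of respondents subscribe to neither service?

By inclusion-exclusion,
P(≥1) = 59.3 + 42.0 − 23.5 = 77.8%
P(none) = 100% − 77.8% = 22.2%

22.2%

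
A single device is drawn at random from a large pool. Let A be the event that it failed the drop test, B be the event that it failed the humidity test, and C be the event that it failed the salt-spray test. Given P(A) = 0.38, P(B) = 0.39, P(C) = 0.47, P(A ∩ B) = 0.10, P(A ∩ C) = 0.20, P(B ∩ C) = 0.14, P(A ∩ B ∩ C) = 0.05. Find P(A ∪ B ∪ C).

By inclusion–exclusion:
P(A ∪ B ∪ C) = 0.38 + 0.39 + 0.47 − 0.10 − 0.20 − 0.14 + 0.05 = 0.85

0.85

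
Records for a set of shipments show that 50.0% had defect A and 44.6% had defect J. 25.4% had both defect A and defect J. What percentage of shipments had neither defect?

P(union) = 50.0 + 44.6 − 25.4 = 69.2%
P(none) = 100% − 69.2% = 30.8%

30.8%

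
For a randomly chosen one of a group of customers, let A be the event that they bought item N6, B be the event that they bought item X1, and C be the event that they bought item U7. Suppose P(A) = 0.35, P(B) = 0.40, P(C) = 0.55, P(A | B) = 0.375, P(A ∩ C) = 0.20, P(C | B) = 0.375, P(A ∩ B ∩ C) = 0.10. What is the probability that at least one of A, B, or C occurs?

0.90

P(A ∩ B) = P(B)·P(A|B) = 0.40 × 0.375 = 0.15
P(B ∩ C) = P(B)·P(C|B) = 0.40 × 0.375 = 0.15
By inclusion-exclusion,
P(A ∪ B ∪ C) = 0.35 + 0.40 + 0.55 − 0.15 − 0.20 − 0.15 + 0.10 = 0.90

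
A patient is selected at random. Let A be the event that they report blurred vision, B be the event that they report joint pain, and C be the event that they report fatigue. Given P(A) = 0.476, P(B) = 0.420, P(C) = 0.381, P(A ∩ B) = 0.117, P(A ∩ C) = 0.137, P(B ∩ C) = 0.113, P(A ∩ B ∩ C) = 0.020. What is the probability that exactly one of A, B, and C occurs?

0.603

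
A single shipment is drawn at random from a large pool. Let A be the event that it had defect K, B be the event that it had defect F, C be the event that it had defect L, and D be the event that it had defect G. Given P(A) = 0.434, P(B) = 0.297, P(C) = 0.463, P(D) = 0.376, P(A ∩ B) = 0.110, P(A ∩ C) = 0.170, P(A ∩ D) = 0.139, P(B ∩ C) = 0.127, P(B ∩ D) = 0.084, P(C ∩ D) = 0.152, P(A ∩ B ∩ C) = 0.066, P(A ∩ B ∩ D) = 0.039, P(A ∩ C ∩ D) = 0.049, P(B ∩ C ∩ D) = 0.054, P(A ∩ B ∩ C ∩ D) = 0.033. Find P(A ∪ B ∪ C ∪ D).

0.963

P(A ∪ B ∪ C ∪ D) = 0.434 + 0.297 + 0.463 + 0.376 − 0.110 − 0.170 − 0.139 − 0.127 − 0.084 − 0.152 + 0.066 + 0.039 + 0.049 + 0.054 − 0.033 = 0.963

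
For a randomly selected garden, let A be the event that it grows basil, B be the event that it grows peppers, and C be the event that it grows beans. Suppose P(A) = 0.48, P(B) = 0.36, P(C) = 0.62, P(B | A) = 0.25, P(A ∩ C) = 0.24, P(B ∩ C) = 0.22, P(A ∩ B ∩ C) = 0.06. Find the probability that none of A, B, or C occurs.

0.06

P(A ∩ B) = P(A)·P(B|A) = 0.48 × 0.25 = 0.12
Using inclusion–exclusion:
P(A ∪ B ∪ C) = 0.48 + 0.36 + 0.62 − 0.12 − 0.24 − 0.22 + 0.06 = 0.94
P(none) = 1 − 0.94 = 0.06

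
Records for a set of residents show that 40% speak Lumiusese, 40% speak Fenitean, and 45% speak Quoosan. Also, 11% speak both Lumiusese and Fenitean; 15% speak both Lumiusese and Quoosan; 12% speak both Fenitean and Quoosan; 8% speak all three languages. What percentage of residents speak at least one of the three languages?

95%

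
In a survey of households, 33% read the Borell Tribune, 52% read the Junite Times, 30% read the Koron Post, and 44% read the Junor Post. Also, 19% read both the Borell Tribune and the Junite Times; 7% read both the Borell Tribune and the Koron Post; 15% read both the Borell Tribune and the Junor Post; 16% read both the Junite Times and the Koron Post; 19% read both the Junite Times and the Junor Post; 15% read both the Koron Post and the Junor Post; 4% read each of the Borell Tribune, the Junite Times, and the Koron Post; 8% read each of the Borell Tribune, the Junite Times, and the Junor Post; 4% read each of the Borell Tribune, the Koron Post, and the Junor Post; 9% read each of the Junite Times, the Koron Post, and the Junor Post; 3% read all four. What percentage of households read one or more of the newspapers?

90%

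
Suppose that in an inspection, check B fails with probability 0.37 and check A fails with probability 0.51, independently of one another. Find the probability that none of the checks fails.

0.3087

P(none) = (1 − 0.37) × (1 − 0.51) = 0.63 × 0.49 = 0.3087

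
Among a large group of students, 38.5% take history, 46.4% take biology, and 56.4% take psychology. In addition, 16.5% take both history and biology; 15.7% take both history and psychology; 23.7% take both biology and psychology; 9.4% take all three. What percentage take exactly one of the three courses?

P(exactly one) = 38.5 + 46.4 + 56.4 − 2·16.5 − 2·15.7 − 2·23.7 + 3·9.4 = 57.7%

57.7%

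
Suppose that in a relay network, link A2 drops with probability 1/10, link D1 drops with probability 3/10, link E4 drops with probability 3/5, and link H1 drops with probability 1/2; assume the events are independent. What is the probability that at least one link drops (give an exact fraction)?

437/500

Since the events are independent, P(none) is the product of the individual non-occurrence probabilities.
P(none) = (1 − 1/10) × (1 − 3/10) × (1 − 3/5) × (1 − 1/2) = 9/10 × 7/10 × 2/5 × 1/2 = 63/500
P(at least one) = 1 − 63/500 = 437/500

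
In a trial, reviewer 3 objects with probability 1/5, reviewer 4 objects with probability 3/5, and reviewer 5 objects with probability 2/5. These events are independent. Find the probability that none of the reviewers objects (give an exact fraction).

24/125

P(none) = (1 − 1/5) × (1 − 3/5) × (1 − 2/5) = 4/5 × 2/5 × 3/5 = 24/125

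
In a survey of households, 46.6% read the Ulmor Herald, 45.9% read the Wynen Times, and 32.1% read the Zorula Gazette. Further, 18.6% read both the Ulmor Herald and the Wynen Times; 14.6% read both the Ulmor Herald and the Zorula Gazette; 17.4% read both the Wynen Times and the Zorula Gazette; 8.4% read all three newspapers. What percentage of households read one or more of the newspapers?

82.4%

P(at least one) = 46.6 + 45.9 + 32.1 − 18.6 − 14.6 − 17.4 + 8.4 = 82.4%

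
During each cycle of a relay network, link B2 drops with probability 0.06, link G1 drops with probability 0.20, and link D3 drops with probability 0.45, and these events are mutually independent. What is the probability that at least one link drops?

0.5864

P(none) = (1 − 0.06) × (1 − 0.20) × (1 − 0.45) = 0.94 × 0.80 × 0.55 = 0.4136
P(at least one) = 1 − 0.4136 = 0.5864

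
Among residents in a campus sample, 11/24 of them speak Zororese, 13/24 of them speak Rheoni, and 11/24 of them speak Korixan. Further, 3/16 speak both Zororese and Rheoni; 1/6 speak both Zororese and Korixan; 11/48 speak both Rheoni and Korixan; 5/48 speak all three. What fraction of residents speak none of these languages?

1/48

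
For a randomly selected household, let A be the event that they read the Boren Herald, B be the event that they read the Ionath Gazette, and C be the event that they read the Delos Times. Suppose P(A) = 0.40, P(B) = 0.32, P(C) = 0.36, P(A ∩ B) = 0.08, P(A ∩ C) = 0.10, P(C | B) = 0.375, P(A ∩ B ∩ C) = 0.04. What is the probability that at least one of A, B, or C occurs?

0.82

P(B ∩ C) = P(B)·P(C|B) = 0.32 × 0.375 = 0.12
P(A ∪ B ∪ C) = 0.40 + 0.32 + 0.36 − 0.08 − 0.10 − 0.12 + 0.04 = 0.82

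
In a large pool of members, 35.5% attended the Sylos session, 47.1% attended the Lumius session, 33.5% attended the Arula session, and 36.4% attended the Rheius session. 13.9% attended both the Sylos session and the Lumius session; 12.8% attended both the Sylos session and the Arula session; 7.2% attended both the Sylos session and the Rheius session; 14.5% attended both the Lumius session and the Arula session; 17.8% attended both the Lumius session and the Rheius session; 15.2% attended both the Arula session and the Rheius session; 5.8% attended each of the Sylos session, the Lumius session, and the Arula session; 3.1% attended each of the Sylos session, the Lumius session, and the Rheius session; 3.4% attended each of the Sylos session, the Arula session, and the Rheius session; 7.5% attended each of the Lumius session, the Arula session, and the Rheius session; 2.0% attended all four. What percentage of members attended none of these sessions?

11.1%

By inclusion-exclusion,
P(≥1) = 35.5 + 47.1 + 33.5 + 36.4 − 13.9 − 12.8 − 7.2 − 14.5 − 17.8 − 15.2 + 5.8 + 3.1 + 3.4 + 7.5 − 2.0 = 88.9%
P(none) = 100% − 88.9% = 11.1%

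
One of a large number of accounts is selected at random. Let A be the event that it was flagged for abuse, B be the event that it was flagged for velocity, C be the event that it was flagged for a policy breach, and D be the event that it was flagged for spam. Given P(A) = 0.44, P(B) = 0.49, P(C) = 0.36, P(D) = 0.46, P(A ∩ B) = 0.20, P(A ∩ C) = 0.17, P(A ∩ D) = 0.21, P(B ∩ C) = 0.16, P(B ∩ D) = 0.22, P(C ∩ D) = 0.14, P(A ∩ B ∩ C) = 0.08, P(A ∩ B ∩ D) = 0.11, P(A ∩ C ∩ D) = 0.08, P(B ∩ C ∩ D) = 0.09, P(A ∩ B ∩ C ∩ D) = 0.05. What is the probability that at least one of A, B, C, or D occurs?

0.96

Using inclusion–exclusion:
P(A ∪ B ∪ C ∪ D) = 0.44 + 0.49 + 0.36 + 0.46 − 0.20 − 0.17 − 0.21 − 0.16 − 0.22 − 0.14 + 0.08 + 0.11 + 0.08 + 0.09 − 0.05 = 0.96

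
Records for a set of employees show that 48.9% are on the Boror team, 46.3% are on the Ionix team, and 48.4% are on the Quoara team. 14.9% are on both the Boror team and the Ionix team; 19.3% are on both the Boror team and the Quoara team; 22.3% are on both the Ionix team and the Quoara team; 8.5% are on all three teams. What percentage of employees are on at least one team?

Using inclusion–exclusion:
P(at least one) = 48.9 + 46.3 + 48.4 − 14.9 − 19.3 − 22.3 + 8.5 = 95.6%

95.6%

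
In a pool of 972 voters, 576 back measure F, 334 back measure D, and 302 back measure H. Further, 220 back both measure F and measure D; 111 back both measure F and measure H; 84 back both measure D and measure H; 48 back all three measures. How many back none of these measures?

Inclusion–exclusion gives
|union| = 576 + 334 + 302 − 220 − 111 − 84 + 48 = 845
None: 972 − 845 = 127

127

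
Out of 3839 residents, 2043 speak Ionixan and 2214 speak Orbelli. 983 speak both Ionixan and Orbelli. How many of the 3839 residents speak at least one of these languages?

3274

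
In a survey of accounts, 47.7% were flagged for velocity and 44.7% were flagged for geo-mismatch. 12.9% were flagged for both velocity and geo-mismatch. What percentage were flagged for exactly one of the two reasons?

P(exactly one) = 47.7 + 44.7 − 2·12.9 = 66.6%

66.6%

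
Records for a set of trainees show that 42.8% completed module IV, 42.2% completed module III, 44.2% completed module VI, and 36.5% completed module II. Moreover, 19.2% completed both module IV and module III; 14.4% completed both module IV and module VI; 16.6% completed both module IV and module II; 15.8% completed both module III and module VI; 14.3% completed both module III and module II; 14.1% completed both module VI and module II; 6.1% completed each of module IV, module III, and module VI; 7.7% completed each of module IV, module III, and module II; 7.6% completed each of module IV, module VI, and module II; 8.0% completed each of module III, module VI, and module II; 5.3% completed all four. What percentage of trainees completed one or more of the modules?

P(union) = 42.8 + 42.2 + 44.2 + 36.5 − 19.2 − 14.4 − 16.6 − 15.8 − 14.3 − 14.1 + 6.1 + 7.7 + 7.6 + 8.0 − 5.3 = 95.4%

95.4%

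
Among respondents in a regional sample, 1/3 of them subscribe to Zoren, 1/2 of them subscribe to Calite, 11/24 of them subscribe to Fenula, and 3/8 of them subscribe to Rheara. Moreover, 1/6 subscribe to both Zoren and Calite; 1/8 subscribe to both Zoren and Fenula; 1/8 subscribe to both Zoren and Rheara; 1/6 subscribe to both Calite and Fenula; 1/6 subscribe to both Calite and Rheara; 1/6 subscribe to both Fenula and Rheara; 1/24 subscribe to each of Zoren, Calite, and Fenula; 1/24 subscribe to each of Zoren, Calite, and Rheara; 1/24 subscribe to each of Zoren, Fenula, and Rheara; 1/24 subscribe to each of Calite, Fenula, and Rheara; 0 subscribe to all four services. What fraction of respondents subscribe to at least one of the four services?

11/12

By inclusion–exclusion:
P(union) = 1/3 + 1/2 + 11/24 + 3/8 − 1/6 − 1/8 − 1/8 − 1/6 − 1/6 − 1/6 + 1/24 + 1/24 + 1/24 + 1/24 − 0 = 11/12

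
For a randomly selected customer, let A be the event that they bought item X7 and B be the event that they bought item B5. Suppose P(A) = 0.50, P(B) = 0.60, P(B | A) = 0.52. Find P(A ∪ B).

P(A ∩ B) = P(A)·P(B|A) = 0.50 × 0.52 = 0.26
Using inclusion–exclusion:
P(A ∪ B) = 0.50 + 0.60 − 0.26 = 0.84

0.84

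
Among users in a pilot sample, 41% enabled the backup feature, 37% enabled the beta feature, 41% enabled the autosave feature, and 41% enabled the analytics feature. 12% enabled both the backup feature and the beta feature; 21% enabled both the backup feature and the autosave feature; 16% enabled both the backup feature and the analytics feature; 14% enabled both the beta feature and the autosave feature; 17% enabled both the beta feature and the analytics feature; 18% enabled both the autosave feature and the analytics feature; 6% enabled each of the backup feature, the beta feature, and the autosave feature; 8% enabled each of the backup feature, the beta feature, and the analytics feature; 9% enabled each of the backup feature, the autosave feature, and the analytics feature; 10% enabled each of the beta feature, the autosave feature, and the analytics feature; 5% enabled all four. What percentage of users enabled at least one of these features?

90%

By inclusion-exclusion,
P(union) = 41 + 37 + 41 + 41 − 12 − 21 − 16 − 14 − 17 − 18 + 6 + 8 + 9 + 10 − 5 = 90%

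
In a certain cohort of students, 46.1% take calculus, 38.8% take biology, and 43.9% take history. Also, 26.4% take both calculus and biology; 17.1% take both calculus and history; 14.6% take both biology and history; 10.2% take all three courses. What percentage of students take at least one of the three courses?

80.9%

Apply inclusion-exclusion:
P(≥1) = 46.1 + 38.8 + 43.9 − 26.4 − 17.1 − 14.6 + 10.2 = 80.9%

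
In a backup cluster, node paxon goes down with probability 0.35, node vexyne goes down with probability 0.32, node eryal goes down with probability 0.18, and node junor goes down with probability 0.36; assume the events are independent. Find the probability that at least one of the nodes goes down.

0.7680384

Since the events are independent, P(none) is the product of the individual non-occurrence probabilities.
P(none) = (1 − 0.35) × (1 − 0.32) × (1 − 0.18) × (1 − 0.36) = 0.65 × 0.68 × 0.82 × 0.64 = 0.2319616
P(at least one) = 1 − 0.2319616 = 0.7680384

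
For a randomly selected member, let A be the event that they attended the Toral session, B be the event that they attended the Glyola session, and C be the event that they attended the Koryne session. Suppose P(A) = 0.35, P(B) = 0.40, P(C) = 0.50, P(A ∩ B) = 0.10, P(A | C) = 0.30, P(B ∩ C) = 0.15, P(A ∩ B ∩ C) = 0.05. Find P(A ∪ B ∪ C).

0.90

P(A ∩ C) = P(C)·P(A|C) = 0.50 × 0.30 = 0.15
By inclusion–exclusion:
P(A ∪ B ∪ C) = 0.35 + 0.40 + 0.50 − 0.10 − 0.15 − 0.15 + 0.05 = 0.90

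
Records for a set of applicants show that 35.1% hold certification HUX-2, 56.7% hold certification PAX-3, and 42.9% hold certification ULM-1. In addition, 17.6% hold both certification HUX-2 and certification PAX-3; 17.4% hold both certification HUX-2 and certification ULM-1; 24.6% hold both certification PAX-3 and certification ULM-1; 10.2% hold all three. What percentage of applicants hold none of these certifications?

14.7%

By inclusion-exclusion,
P(union) = 35.1 + 56.7 + 42.9 − 17.6 − 17.4 − 24.6 + 10.2 = 85.3%
P(none) = 100% − 85.3% = 14.7%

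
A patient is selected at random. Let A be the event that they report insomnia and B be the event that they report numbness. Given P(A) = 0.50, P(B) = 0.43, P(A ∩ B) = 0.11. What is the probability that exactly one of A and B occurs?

0.71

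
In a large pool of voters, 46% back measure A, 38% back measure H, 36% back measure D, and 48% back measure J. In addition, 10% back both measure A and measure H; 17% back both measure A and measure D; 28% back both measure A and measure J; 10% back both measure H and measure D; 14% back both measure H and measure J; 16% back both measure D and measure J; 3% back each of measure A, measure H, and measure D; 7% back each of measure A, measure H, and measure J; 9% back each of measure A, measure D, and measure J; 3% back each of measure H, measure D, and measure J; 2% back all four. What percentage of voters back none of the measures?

7%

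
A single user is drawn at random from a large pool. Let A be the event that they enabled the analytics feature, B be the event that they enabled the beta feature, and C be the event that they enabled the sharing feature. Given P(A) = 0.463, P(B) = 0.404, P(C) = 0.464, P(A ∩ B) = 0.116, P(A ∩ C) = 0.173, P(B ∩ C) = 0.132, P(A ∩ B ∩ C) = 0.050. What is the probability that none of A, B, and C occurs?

P(A ∪ B ∪ C) = 0.463 + 0.404 + 0.464 − 0.116 − 0.173 − 0.132 + 0.050 = 0.960
P(none) = 1 − 0.960 = 0.040

0.040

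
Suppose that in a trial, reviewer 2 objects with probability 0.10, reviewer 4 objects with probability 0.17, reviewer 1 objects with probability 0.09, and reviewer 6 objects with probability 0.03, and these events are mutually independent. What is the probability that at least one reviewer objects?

0.3406231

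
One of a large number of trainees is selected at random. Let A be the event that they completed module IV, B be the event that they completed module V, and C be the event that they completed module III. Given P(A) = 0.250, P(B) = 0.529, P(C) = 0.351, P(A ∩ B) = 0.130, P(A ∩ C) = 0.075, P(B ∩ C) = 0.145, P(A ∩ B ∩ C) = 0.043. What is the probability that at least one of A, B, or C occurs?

By inclusion-exclusion,
P(A ∪ B ∪ C) = 0.250 + 0.529 + 0.351 − 0.130 − 0.075 − 0.145 + 0.043 = 0.823

0.823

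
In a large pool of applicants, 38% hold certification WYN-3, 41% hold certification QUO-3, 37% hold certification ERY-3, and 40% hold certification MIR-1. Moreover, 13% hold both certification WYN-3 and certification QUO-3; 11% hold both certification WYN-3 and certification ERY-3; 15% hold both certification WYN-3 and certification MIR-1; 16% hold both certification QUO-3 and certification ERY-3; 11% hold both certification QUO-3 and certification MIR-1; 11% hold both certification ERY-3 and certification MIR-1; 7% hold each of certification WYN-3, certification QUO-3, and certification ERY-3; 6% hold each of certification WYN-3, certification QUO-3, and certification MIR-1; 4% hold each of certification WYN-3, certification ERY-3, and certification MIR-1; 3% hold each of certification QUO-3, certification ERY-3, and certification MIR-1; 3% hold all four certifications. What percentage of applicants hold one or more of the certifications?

96%

Inclusion–exclusion gives
P(at least one) = 38 + 41 + 37 + 40 − 13 − 11 − 15 − 16 − 11 − 11 + 7 + 6 + 4 + 3 − 3 = 96%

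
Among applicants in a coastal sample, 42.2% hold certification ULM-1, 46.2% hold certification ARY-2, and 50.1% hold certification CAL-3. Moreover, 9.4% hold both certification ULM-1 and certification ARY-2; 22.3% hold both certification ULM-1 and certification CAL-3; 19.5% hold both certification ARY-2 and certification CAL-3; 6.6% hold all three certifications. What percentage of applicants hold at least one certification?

93.9%

Using inclusion–exclusion:
P(at least one) = 42.2 + 46.2 + 50.1 − 9.4 − 22.3 − 19.5 + 6.6 = 93.9%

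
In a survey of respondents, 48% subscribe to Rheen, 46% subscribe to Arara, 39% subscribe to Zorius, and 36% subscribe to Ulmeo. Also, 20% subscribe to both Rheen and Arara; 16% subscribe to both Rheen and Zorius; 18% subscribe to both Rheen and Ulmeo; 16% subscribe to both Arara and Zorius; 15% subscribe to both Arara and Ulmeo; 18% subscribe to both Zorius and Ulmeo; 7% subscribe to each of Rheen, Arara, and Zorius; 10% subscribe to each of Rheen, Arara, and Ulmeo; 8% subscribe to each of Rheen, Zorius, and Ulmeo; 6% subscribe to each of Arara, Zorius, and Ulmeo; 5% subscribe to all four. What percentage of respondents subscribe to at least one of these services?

92%

Using inclusion–exclusion:
P(≥1) = 48 + 46 + 39 + 36 − 20 − 16 − 18 − 16 − 15 − 18 + 7 + 10 + 8 + 6 − 5 = 92%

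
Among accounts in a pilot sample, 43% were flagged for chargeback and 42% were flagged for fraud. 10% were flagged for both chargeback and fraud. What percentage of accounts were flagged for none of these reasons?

25%

By inclusion-exclusion,
P(union) = 43 + 42 − 10 = 75%
P(none) = 100% − 75% = 25%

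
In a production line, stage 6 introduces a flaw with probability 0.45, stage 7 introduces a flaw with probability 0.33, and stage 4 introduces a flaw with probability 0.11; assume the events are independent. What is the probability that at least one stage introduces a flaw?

0.672035

P(none) = (1 − 0.45) × (1 − 0.33) × (1 − 0.11) = 0.55 × 0.67 × 0.89 = 0.327965
P(at least one) = 1 − 0.327965 = 0.672035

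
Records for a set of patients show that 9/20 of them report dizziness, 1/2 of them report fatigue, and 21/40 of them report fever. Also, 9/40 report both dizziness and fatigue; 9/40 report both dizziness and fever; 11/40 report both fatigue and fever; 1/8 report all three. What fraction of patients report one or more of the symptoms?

7/8

P(union) = 9/20 + 1/2 + 21/40 − 9/40 − 9/40 − 11/40 + 1/8 = 7/8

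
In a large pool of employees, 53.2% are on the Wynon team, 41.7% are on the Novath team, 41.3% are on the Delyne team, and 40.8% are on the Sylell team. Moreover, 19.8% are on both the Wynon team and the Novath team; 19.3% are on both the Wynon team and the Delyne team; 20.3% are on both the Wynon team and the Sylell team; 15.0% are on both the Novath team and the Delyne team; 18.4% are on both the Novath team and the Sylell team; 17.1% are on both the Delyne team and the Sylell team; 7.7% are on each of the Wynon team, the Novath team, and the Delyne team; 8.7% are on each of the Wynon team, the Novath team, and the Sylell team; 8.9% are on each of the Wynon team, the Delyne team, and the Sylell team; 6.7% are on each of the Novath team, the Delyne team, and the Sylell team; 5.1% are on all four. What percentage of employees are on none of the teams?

By inclusion–exclusion:
P(≥1) = 53.2 + 41.7 + 41.3 + 40.8 − 19.8 − 19.3 − 20.3 − 15.0 − 18.4 − 17.1 + 7.7 + 8.7 + 8.9 + 6.7 − 5.1 = 94.0%
P(none) = 100% − 94.0% = 6.0%

6.0%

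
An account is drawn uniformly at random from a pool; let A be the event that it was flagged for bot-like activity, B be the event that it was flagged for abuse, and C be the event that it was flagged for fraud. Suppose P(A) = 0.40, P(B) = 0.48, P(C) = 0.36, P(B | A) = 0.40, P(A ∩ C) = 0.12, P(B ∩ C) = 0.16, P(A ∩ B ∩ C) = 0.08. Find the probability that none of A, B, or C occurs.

0.12

P(A ∩ B) = P(A)·P(B|A) = 0.40 × 0.40 = 0.16
Apply inclusion-exclusion:
P(A ∪ B ∪ C) = 0.40 + 0.48 + 0.36 − 0.16 − 0.12 − 0.16 + 0.08 = 0.88
P(none) = 1 − 0.88 = 0.12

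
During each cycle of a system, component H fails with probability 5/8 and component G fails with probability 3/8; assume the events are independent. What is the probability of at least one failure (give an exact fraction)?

49/64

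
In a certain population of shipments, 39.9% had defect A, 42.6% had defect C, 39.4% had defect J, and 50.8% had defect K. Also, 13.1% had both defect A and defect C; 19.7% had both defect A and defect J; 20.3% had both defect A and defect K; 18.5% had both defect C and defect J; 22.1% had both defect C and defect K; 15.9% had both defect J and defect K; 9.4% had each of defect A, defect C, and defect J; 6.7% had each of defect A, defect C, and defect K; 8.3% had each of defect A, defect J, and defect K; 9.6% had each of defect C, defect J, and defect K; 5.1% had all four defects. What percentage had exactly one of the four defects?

By inclusion–exclusion (exactly-one form):
P(exactly one) = 39.9 + 42.6 + 39.4 + 50.8 − 2·13.1 − 2·19.7 − 2·20.3 − 2·18.5 − 2·22.1 − 2·15.9 + 3·9.4 + 3·6.7 + 3·8.3 + 3·9.6 − 4·5.1 = 35.1%

35.1%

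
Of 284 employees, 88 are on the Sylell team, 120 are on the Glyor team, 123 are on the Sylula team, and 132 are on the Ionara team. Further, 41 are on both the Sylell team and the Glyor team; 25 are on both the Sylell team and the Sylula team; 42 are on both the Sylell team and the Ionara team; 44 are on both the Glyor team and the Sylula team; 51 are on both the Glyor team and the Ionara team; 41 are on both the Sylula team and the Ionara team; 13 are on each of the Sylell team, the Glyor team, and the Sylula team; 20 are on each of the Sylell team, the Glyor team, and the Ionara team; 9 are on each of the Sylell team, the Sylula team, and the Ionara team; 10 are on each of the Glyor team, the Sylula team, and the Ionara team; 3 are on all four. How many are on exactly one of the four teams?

119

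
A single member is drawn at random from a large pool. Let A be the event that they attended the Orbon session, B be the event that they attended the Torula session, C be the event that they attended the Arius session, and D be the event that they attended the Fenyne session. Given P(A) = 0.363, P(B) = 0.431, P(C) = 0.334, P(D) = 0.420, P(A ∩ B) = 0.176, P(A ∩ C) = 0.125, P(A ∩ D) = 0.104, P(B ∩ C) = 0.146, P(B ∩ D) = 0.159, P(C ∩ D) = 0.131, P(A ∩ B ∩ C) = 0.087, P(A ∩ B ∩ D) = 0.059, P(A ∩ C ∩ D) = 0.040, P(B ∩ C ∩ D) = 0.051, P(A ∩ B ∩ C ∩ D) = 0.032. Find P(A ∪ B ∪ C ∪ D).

0.912

P(A ∪ B ∪ C ∪ D) = 0.363 + 0.431 + 0.334 + 0.420 − 0.176 − 0.125 − 0.104 − 0.146 − 0.159 − 0.131 + 0.087 + 0.059 + 0.040 + 0.051 − 0.032 = 0.912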